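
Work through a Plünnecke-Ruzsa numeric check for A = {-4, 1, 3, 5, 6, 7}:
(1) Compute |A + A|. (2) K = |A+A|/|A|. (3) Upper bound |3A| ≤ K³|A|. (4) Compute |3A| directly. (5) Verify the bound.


|A| = 6.
Step 1: Compute A + A by enumerating all 36 pairs.
A + A = {-8, -3, -1, 1, 2, 3, 4, 6, 7, 8, 9, 10, 11, 12, 13, 14}, so |A + A| = 16.
Step 2: Doubling constant K = |A + A|/|A| = 16/6 = 16/6 ≈ 2.6667.
Step 3: Plünnecke-Ruzsa gives |3A| ≤ K³·|A| = (2.6667)³ · 6 ≈ 113.7778.
Step 4: Compute 3A = A + A + A directly by enumerating all triples (a,b,c) ∈ A³; |3A| = 27.
Step 5: Check 27 ≤ 113.7778? Yes ✓.

K = 16/6, Plünnecke-Ruzsa bound K³|A| ≈ 113.7778, |3A| = 27, inequality holds.


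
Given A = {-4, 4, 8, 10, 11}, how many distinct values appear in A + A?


A + A = {a + a' : a, a' ∈ A}; |A| = 5.
General bounds: 2|A| - 1 ≤ |A + A| ≤ |A|(|A|+1)/2, i.e. 9 ≤ |A + A| ≤ 15.
Lower bound 2|A|-1 is attained iff A is an arithmetic progression.
Enumerate sums a + a' for a ≤ a' (symmetric, so this suffices):
a = -4: -4+-4=-8, -4+4=0, -4+8=4, -4+10=6, -4+11=7
a = 4: 4+4=8, 4+8=12, 4+10=14, 4+11=15
a = 8: 8+8=16, 8+10=18, 8+11=19
a = 10: 10+10=20, 10+11=21
a = 11: 11+11=22
Distinct sums: {-8, 0, 4, 6, 7, 8, 12, 14, 15, 16, 18, 19, 20, 21, 22}
|A + A| = 15

|A + A| = 15


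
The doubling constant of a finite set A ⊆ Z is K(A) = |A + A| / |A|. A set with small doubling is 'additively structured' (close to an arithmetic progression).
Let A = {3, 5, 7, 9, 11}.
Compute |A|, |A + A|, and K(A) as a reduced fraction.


|A| = 5.
Compute A + A by enumerating all 25 pairs.
A + A = {6, 8, 10, 12, 14, 16, 18, 20, 22}, so |A + A| = 9.
K = |A + A| / |A| = 9/5 (already in lowest terms) ≈ 1.8000.
Reference: AP of size 5 gives K = 9/5 ≈ 1.8000; a fully generic set of size 5 gives K ≈ 3.0000.

|A| = 5, |A + A| = 9, K = 9/5.


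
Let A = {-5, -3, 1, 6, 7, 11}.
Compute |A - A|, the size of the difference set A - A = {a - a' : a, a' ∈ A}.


A - A = {a - a' : a, a' ∈ A}; |A| = 6.
Bounds: 2|A|-1 ≤ |A - A| ≤ |A|² - |A| + 1, i.e. 11 ≤ |A - A| ≤ 31.
Note: 0 ∈ A - A always (from a - a). The set is symmetric: if d ∈ A - A then -d ∈ A - A.
Enumerate nonzero differences d = a - a' with a > a' (then include -d):
Positive differences: {1, 2, 4, 5, 6, 9, 10, 11, 12, 14, 16}
Full difference set: {0} ∪ (positive diffs) ∪ (negative diffs).
|A - A| = 1 + 2·11 = 23 (matches direct enumeration: 23).

|A - A| = 23


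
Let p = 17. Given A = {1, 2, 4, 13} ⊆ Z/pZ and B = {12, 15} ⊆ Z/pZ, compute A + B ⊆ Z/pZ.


Work in Z/17Z: reduce every sum a + b modulo 17.
Enumerate all 8 pairs:
a = 1: 1+12=13, 1+15=16
a = 2: 2+12=14, 2+15=0
a = 4: 4+12=16, 4+15=2
a = 13: 13+12=8, 13+15=11
Distinct residues collected: {0, 2, 8, 11, 13, 14, 16}
|A + B| = 7 (out of 17 total residues).

A + B = {0, 2, 8, 11, 13, 14, 16}


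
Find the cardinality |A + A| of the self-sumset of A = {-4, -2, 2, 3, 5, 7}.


A + A = {a + a' : a, a' ∈ A}; |A| = 6.
General bounds: 2|A| - 1 ≤ |A + A| ≤ |A|(|A|+1)/2, i.e. 11 ≤ |A + A| ≤ 21.
Lower bound 2|A|-1 is attained iff A is an arithmetic progression.
Enumerate sums a + a' for a ≤ a' (symmetric, so this suffices):
a = -4: -4+-4=-8, -4+-2=-6, -4+2=-2, -4+3=-1, -4+5=1, -4+7=3
a = -2: -2+-2=-4, -2+2=0, -2+3=1, -2+5=3, -2+7=5
a = 2: 2+2=4, 2+3=5, 2+5=7, 2+7=9
a = 3: 3+3=6, 3+5=8, 3+7=10
a = 5: 5+5=10, 5+7=12
a = 7: 7+7=14
Distinct sums: {-8, -6, -4, -2, -1, 0, 1, 3, 4, 5, 6, 7, 8, 9, 10, 12, 14}
|A + A| = 17

|A + A| = 17


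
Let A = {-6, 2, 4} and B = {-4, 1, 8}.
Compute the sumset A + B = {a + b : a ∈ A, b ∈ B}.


A + B = {a + b : a ∈ A, b ∈ B}.
Enumerate all |A|·|B| = 3·3 = 9 pairs (a, b) and collect distinct sums.
a = -6: -6+-4=-10, -6+1=-5, -6+8=2
a = 2: 2+-4=-2, 2+1=3, 2+8=10
a = 4: 4+-4=0, 4+1=5, 4+8=12
Collecting distinct sums: A + B = {-10, -5, -2, 0, 2, 3, 5, 10, 12}
|A + B| = 9

A + B = {-10, -5, -2, 0, 2, 3, 5, 10, 12}


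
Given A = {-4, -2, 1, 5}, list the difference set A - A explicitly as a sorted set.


A - A = {a - a' : a, a' ∈ A}.
Compute a - a' for each ordered pair (a, a'):
a = -4: -4--4=0, -4--2=-2, -4-1=-5, -4-5=-9
a = -2: -2--4=2, -2--2=0, -2-1=-3, -2-5=-7
a = 1: 1--4=5, 1--2=3, 1-1=0, 1-5=-4
a = 5: 5--4=9, 5--2=7, 5-1=4, 5-5=0
Collecting distinct values (and noting 0 appears from a-a):
A - A = {-9, -7, -5, -4, -3, -2, 0, 2, 3, 4, 5, 7, 9}
|A - A| = 13

A - A = {-9, -7, -5, -4, -3, -2, 0, 2, 3, 4, 5, 7, 9}


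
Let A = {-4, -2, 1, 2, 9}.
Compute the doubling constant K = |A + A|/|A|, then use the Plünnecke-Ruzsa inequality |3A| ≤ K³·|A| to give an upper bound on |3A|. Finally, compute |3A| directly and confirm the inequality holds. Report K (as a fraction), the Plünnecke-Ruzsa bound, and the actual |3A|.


|A| = 5.
Step 1: Compute A + A by enumerating all 25 pairs.
A + A = {-8, -6, -4, -3, -2, -1, 0, 2, 3, 4, 5, 7, 10, 11, 18}, so |A + A| = 15.
Step 2: Doubling constant K = |A + A|/|A| = 15/5 = 15/5 ≈ 3.0000.
Step 3: Plünnecke-Ruzsa gives |3A| ≤ K³·|A| = (3.0000)³ · 5 ≈ 135.0000.
Step 4: Compute 3A = A + A + A directly by enumerating all triples (a,b,c) ∈ A³; |3A| = 28.
Step 5: Check 28 ≤ 135.0000? Yes ✓.

K = 15/5, Plünnecke-Ruzsa bound K³|A| ≈ 135.0000, |3A| = 28, inequality holds.


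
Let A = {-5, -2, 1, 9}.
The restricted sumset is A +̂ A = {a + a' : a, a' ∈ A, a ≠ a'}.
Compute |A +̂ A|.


Restricted sumset: A +̂ A = {a + a' : a ∈ A, a' ∈ A, a ≠ a'}.
Equivalently, take A + A and drop any sum 2a that is achievable ONLY as a + a for a ∈ A (i.e. sums representable only with equal summands).
Enumerate pairs (a, a') with a < a' (symmetric, so each unordered pair gives one sum; this covers all a ≠ a'):
  -5 + -2 = -7
  -5 + 1 = -4
  -5 + 9 = 4
  -2 + 1 = -1
  -2 + 9 = 7
  1 + 9 = 10
Collected distinct sums: {-7, -4, -1, 4, 7, 10}
|A +̂ A| = 6
(Reference bound: |A +̂ A| ≥ 2|A| - 3 for |A| ≥ 2, with |A| = 4 giving ≥ 5.)

|A +̂ A| = 6


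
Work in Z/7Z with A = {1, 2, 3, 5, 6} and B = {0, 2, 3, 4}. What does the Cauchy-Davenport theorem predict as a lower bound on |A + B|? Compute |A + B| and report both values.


Cauchy-Davenport: |A + B| ≥ min(p, |A| + |B| - 1) for A, B nonempty in Z/pZ.
|A| = 5, |B| = 4, p = 7.
CD lower bound = min(7, 5 + 4 - 1) = min(7, 8) = 7.
Compute A + B mod 7 directly:
a = 1: 1+0=1, 1+2=3, 1+3=4, 1+4=5
a = 2: 2+0=2, 2+2=4, 2+3=5, 2+4=6
a = 3: 3+0=3, 3+2=5, 3+3=6, 3+4=0
a = 5: 5+0=5, 5+2=0, 5+3=1, 5+4=2
a = 6: 6+0=6, 6+2=1, 6+3=2, 6+4=3
A + B = {0, 1, 2, 3, 4, 5, 6}, so |A + B| = 7.
Verify: 7 ≥ 7? Yes ✓.

CD lower bound = 7, actual |A + B| = 7.


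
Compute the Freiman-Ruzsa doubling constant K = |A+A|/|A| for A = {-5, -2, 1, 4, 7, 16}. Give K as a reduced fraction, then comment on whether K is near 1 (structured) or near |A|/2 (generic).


|A| = 6.
Compute A + A by enumerating all 36 pairs.
A + A = {-10, -7, -4, -1, 2, 5, 8, 11, 14, 17, 20, 23, 32}, so |A + A| = 13.
K = |A + A| / |A| = 13/6 (already in lowest terms) ≈ 2.1667.
Reference: AP of size 6 gives K = 11/6 ≈ 1.8333; a fully generic set of size 6 gives K ≈ 3.5000.

|A| = 6, |A + A| = 13, K = 13/6.


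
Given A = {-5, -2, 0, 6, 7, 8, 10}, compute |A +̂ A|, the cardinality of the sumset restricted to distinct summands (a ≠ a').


Restricted sumset: A +̂ A = {a + a' : a ∈ A, a' ∈ A, a ≠ a'}.
Equivalently, take A + A and drop any sum 2a that is achievable ONLY as a + a for a ∈ A (i.e. sums representable only with equal summands).
Enumerate pairs (a, a') with a < a' (symmetric, so each unordered pair gives one sum; this covers all a ≠ a'):
  -5 + -2 = -7
  -5 + 0 = -5
  -5 + 6 = 1
  -5 + 7 = 2
  -5 + 8 = 3
  -5 + 10 = 5
  -2 + 0 = -2
  -2 + 6 = 4
  -2 + 7 = 5
  -2 + 8 = 6
  -2 + 10 = 8
  0 + 6 = 6
  0 + 7 = 7
  0 + 8 = 8
  0 + 10 = 10
  6 + 7 = 13
  6 + 8 = 14
  6 + 10 = 16
  7 + 8 = 15
  7 + 10 = 17
  8 + 10 = 18
Collected distinct sums: {-7, -5, -2, 1, 2, 3, 4, 5, 6, 7, 8, 10, 13, 14, 15, 16, 17, 18}
|A +̂ A| = 18
(Reference bound: |A +̂ A| ≥ 2|A| - 3 for |A| ≥ 2, with |A| = 7 giving ≥ 11.)

|A +̂ A| = 18


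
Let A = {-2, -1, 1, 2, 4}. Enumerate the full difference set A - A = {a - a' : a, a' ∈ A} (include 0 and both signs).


A - A = {a - a' : a, a' ∈ A}.
Compute a - a' for each ordered pair (a, a'):
a = -2: -2--2=0, -2--1=-1, -2-1=-3, -2-2=-4, -2-4=-6
a = -1: -1--2=1, -1--1=0, -1-1=-2, -1-2=-3, -1-4=-5
a = 1: 1--2=3, 1--1=2, 1-1=0, 1-2=-1, 1-4=-3
a = 2: 2--2=4, 2--1=3, 2-1=1, 2-2=0, 2-4=-2
a = 4: 4--2=6, 4--1=5, 4-1=3, 4-2=2, 4-4=0
Collecting distinct values (and noting 0 appears from a-a):
A - A = {-6, -5, -4, -3, -2, -1, 0, 1, 2, 3, 4, 5, 6}
|A - A| = 13

A - A = {-6, -5, -4, -3, -2, -1, 0, 1, 2, 3, 4, 5, 6}


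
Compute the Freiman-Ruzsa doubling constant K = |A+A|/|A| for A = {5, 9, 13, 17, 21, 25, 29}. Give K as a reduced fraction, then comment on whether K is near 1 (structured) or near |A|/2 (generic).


|A| = 7.
Compute A + A by enumerating all 49 pairs.
A + A = {10, 14, 18, 22, 26, 30, 34, 38, 42, 46, 50, 54, 58}, so |A + A| = 13.
K = |A + A| / |A| = 13/7 (already in lowest terms) ≈ 1.8571.
Reference: AP of size 7 gives K = 13/7 ≈ 1.8571; a fully generic set of size 7 gives K ≈ 4.0000.

|A| = 7, |A + A| = 13, K = 13/7.


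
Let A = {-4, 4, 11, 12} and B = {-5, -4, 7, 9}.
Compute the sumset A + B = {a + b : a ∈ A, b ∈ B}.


A + B = {a + b : a ∈ A, b ∈ B}.
Enumerate all |A|·|B| = 4·4 = 16 pairs (a, b) and collect distinct sums.
a = -4: -4+-5=-9, -4+-4=-8, -4+7=3, -4+9=5
a = 4: 4+-5=-1, 4+-4=0, 4+7=11, 4+9=13
a = 11: 11+-5=6, 11+-4=7, 11+7=18, 11+9=20
a = 12: 12+-5=7, 12+-4=8, 12+7=19, 12+9=21
Collecting distinct sums: A + B = {-9, -8, -1, 0, 3, 5, 6, 7, 8, 11, 13, 18, 19, 20, 21}
|A + B| = 15

A + B = {-9, -8, -1, 0, 3, 5, 6, 7, 8, 11, 13, 18, 19, 20, 21}


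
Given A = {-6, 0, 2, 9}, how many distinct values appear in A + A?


A + A = {a + a' : a, a' ∈ A}; |A| = 4.
General bounds: 2|A| - 1 ≤ |A + A| ≤ |A|(|A|+1)/2, i.e. 7 ≤ |A + A| ≤ 10.
Lower bound 2|A|-1 is attained iff A is an arithmetic progression.
Enumerate sums a + a' for a ≤ a' (symmetric, so this suffices):
a = -6: -6+-6=-12, -6+0=-6, -6+2=-4, -6+9=3
a = 0: 0+0=0, 0+2=2, 0+9=9
a = 2: 2+2=4, 2+9=11
a = 9: 9+9=18
Distinct sums: {-12, -6, -4, 0, 2, 3, 4, 9, 11, 18}
|A + A| = 10

|A + A| = 10


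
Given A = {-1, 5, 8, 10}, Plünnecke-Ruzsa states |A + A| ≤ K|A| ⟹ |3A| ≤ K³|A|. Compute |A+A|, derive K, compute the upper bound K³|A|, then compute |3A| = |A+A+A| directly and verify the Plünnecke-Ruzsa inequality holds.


|A| = 4.
Step 1: Compute A + A by enumerating all 16 pairs.
A + A = {-2, 4, 7, 9, 10, 13, 15, 16, 18, 20}, so |A + A| = 10.
Step 2: Doubling constant K = |A + A|/|A| = 10/4 = 10/4 ≈ 2.5000.
Step 3: Plünnecke-Ruzsa gives |3A| ≤ K³·|A| = (2.5000)³ · 4 ≈ 62.5000.
Step 4: Compute 3A = A + A + A directly by enumerating all triples (a,b,c) ∈ A³; |3A| = 19.
Step 5: Check 19 ≤ 62.5000? Yes ✓.

K = 10/4, Plünnecke-Ruzsa bound K³|A| ≈ 62.5000, |3A| = 19, inequality holds.


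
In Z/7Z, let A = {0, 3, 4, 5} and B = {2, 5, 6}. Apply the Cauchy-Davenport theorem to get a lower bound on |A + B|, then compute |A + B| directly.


Cauchy-Davenport: |A + B| ≥ min(p, |A| + |B| - 1) for A, B nonempty in Z/pZ.
|A| = 4, |B| = 3, p = 7.
CD lower bound = min(7, 4 + 3 - 1) = min(7, 6) = 6.
Compute A + B mod 7 directly:
a = 0: 0+2=2, 0+5=5, 0+6=6
a = 3: 3+2=5, 3+5=1, 3+6=2
a = 4: 4+2=6, 4+5=2, 4+6=3
a = 5: 5+2=0, 5+5=3, 5+6=4
A + B = {0, 1, 2, 3, 4, 5, 6}, so |A + B| = 7.
Verify: 7 ≥ 6? Yes ✓.

CD lower bound = 6, actual |A + B| = 7.


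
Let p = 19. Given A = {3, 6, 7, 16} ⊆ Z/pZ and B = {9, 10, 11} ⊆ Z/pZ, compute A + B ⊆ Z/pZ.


Work in Z/19Z: reduce every sum a + b modulo 19.
Enumerate all 12 pairs:
a = 3: 3+9=12, 3+10=13, 3+11=14
a = 6: 6+9=15, 6+10=16, 6+11=17
a = 7: 7+9=16, 7+10=17, 7+11=18
a = 16: 16+9=6, 16+10=7, 16+11=8
Distinct residues collected: {6, 7, 8, 12, 13, 14, 15, 16, 17, 18}
|A + B| = 10 (out of 19 total residues).

A + B = {6, 7, 8, 12, 13, 14, 15, 16, 17, 18}


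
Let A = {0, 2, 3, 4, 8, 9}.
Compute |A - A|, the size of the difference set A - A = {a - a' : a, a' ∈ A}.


A - A = {a - a' : a, a' ∈ A}; |A| = 6.
Bounds: 2|A|-1 ≤ |A - A| ≤ |A|² - |A| + 1, i.e. 11 ≤ |A - A| ≤ 31.
Note: 0 ∈ A - A always (from a - a). The set is symmetric: if d ∈ A - A then -d ∈ A - A.
Enumerate nonzero differences d = a - a' with a > a' (then include -d):
Positive differences: {1, 2, 3, 4, 5, 6, 7, 8, 9}
Full difference set: {0} ∪ (positive diffs) ∪ (negative diffs).
|A - A| = 1 + 2·9 = 19 (matches direct enumeration: 19).

|A - A| = 19


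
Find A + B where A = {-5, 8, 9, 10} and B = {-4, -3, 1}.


A + B = {a + b : a ∈ A, b ∈ B}.
Enumerate all |A|·|B| = 4·3 = 12 pairs (a, b) and collect distinct sums.
a = -5: -5+-4=-9, -5+-3=-8, -5+1=-4
a = 8: 8+-4=4, 8+-3=5, 8+1=9
a = 9: 9+-4=5, 9+-3=6, 9+1=10
a = 10: 10+-4=6, 10+-3=7, 10+1=11
Collecting distinct sums: A + B = {-9, -8, -4, 4, 5, 6, 7, 9, 10, 11}
|A + B| = 10

A + B = {-9, -8, -4, 4, 5, 6, 7, 9, 10, 11}


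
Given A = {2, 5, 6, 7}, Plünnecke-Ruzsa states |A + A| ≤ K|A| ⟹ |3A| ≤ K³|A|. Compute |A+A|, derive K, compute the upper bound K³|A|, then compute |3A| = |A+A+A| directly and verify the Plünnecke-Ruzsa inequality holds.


|A| = 4.
Step 1: Compute A + A by enumerating all 16 pairs.
A + A = {4, 7, 8, 9, 10, 11, 12, 13, 14}, so |A + A| = 9.
Step 2: Doubling constant K = |A + A|/|A| = 9/4 = 9/4 ≈ 2.2500.
Step 3: Plünnecke-Ruzsa gives |3A| ≤ K³·|A| = (2.2500)³ · 4 ≈ 45.5625.
Step 4: Compute 3A = A + A + A directly by enumerating all triples (a,b,c) ∈ A³; |3A| = 14.
Step 5: Check 14 ≤ 45.5625? Yes ✓.

K = 9/4, Plünnecke-Ruzsa bound K³|A| ≈ 45.5625, |3A| = 14, inequality holds.


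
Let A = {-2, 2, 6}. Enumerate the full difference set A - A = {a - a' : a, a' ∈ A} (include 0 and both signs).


A - A = {a - a' : a, a' ∈ A}.
Compute a - a' for each ordered pair (a, a'):
a = -2: -2--2=0, -2-2=-4, -2-6=-8
a = 2: 2--2=4, 2-2=0, 2-6=-4
a = 6: 6--2=8, 6-2=4, 6-6=0
Collecting distinct values (and noting 0 appears from a-a):
A - A = {-8, -4, 0, 4, 8}
|A - A| = 5

A - A = {-8, -4, 0, 4, 8}


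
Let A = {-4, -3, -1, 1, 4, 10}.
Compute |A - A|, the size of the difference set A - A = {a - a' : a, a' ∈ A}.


A - A = {a - a' : a, a' ∈ A}; |A| = 6.
Bounds: 2|A|-1 ≤ |A - A| ≤ |A|² - |A| + 1, i.e. 11 ≤ |A - A| ≤ 31.
Note: 0 ∈ A - A always (from a - a). The set is symmetric: if d ∈ A - A then -d ∈ A - A.
Enumerate nonzero differences d = a - a' with a > a' (then include -d):
Positive differences: {1, 2, 3, 4, 5, 6, 7, 8, 9, 11, 13, 14}
Full difference set: {0} ∪ (positive diffs) ∪ (negative diffs).
|A - A| = 1 + 2·12 = 25 (matches direct enumeration: 25).

|A - A| = 25


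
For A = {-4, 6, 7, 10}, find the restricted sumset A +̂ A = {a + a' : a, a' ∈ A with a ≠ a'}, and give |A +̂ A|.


Restricted sumset: A +̂ A = {a + a' : a ∈ A, a' ∈ A, a ≠ a'}.
Equivalently, take A + A and drop any sum 2a that is achievable ONLY as a + a for a ∈ A (i.e. sums representable only with equal summands).
Enumerate pairs (a, a') with a < a' (symmetric, so each unordered pair gives one sum; this covers all a ≠ a'):
  -4 + 6 = 2
  -4 + 7 = 3
  -4 + 10 = 6
  6 + 7 = 13
  6 + 10 = 16
  7 + 10 = 17
Collected distinct sums: {2, 3, 6, 13, 16, 17}
|A +̂ A| = 6
(Reference bound: |A +̂ A| ≥ 2|A| - 3 for |A| ≥ 2, with |A| = 4 giving ≥ 5.)

|A +̂ A| = 6


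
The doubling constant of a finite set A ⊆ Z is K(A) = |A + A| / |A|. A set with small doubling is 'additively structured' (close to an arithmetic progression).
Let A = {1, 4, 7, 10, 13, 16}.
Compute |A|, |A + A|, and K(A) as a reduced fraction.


|A| = 6.
Compute A + A by enumerating all 36 pairs.
A + A = {2, 5, 8, 11, 14, 17, 20, 23, 26, 29, 32}, so |A + A| = 11.
K = |A + A| / |A| = 11/6 (already in lowest terms) ≈ 1.8333.
Reference: AP of size 6 gives K = 11/6 ≈ 1.8333; a fully generic set of size 6 gives K ≈ 3.5000.

|A| = 6, |A + A| = 11, K = 11/6.


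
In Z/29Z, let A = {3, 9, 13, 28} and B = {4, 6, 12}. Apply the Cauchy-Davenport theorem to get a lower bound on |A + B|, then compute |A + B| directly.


Cauchy-Davenport: |A + B| ≥ min(p, |A| + |B| - 1) for A, B nonempty in Z/pZ.
|A| = 4, |B| = 3, p = 29.
CD lower bound = min(29, 4 + 3 - 1) = min(29, 6) = 6.
Compute A + B mod 29 directly:
a = 3: 3+4=7, 3+6=9, 3+12=15
a = 9: 9+4=13, 9+6=15, 9+12=21
a = 13: 13+4=17, 13+6=19, 13+12=25
a = 28: 28+4=3, 28+6=5, 28+12=11
A + B = {3, 5, 7, 9, 11, 13, 15, 17, 19, 21, 25}, so |A + B| = 11.
Verify: 11 ≥ 6? Yes ✓.

CD lower bound = 6, actual |A + B| = 11.


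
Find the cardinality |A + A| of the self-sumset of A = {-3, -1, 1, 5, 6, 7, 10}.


A + A = {a + a' : a, a' ∈ A}; |A| = 7.
General bounds: 2|A| - 1 ≤ |A + A| ≤ |A|(|A|+1)/2, i.e. 13 ≤ |A + A| ≤ 28.
Lower bound 2|A|-1 is attained iff A is an arithmetic progression.
Enumerate sums a + a' for a ≤ a' (symmetric, so this suffices):
a = -3: -3+-3=-6, -3+-1=-4, -3+1=-2, -3+5=2, -3+6=3, -3+7=4, -3+10=7
a = -1: -1+-1=-2, -1+1=0, -1+5=4, -1+6=5, -1+7=6, -1+10=9
a = 1: 1+1=2, 1+5=6, 1+6=7, 1+7=8, 1+10=11
a = 5: 5+5=10, 5+6=11, 5+7=12, 5+10=15
a = 6: 6+6=12, 6+7=13, 6+10=16
a = 7: 7+7=14, 7+10=17
a = 10: 10+10=20
Distinct sums: {-6, -4, -2, 0, 2, 3, 4, 5, 6, 7, 8, 9, 10, 11, 12, 13, 14, 15, 16, 17, 20}
|A + A| = 21

|A + A| = 21


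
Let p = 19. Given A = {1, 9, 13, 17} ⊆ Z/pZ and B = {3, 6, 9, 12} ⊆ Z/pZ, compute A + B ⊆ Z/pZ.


Work in Z/19Z: reduce every sum a + b modulo 19.
Enumerate all 16 pairs:
a = 1: 1+3=4, 1+6=7, 1+9=10, 1+12=13
a = 9: 9+3=12, 9+6=15, 9+9=18, 9+12=2
a = 13: 13+3=16, 13+6=0, 13+9=3, 13+12=6
a = 17: 17+3=1, 17+6=4, 17+9=7, 17+12=10
Distinct residues collected: {0, 1, 2, 3, 4, 6, 7, 10, 12, 13, 15, 16, 18}
|A + B| = 13 (out of 19 total residues).

A + B = {0, 1, 2, 3, 4, 6, 7, 10, 12, 13, 15, 16, 18}


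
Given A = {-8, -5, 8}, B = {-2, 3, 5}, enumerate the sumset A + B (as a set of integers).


A + B = {a + b : a ∈ A, b ∈ B}.
Enumerate all |A|·|B| = 3·3 = 9 pairs (a, b) and collect distinct sums.
a = -8: -8+-2=-10, -8+3=-5, -8+5=-3
a = -5: -5+-2=-7, -5+3=-2, -5+5=0
a = 8: 8+-2=6, 8+3=11, 8+5=13
Collecting distinct sums: A + B = {-10, -7, -5, -3, -2, 0, 6, 11, 13}
|A + B| = 9

A + B = {-10, -7, -5, -3, -2, 0, 6, 11, 13}


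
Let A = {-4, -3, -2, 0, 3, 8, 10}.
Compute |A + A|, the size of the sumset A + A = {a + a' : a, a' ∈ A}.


A + A = {a + a' : a, a' ∈ A}; |A| = 7.
General bounds: 2|A| - 1 ≤ |A + A| ≤ |A|(|A|+1)/2, i.e. 13 ≤ |A + A| ≤ 28.
Lower bound 2|A|-1 is attained iff A is an arithmetic progression.
Enumerate sums a + a' for a ≤ a' (symmetric, so this suffices):
a = -4: -4+-4=-8, -4+-3=-7, -4+-2=-6, -4+0=-4, -4+3=-1, -4+8=4, -4+10=6
a = -3: -3+-3=-6, -3+-2=-5, -3+0=-3, -3+3=0, -3+8=5, -3+10=7
a = -2: -2+-2=-4, -2+0=-2, -2+3=1, -2+8=6, -2+10=8
a = 0: 0+0=0, 0+3=3, 0+8=8, 0+10=10
a = 3: 3+3=6, 3+8=11, 3+10=13
a = 8: 8+8=16, 8+10=18
a = 10: 10+10=20
Distinct sums: {-8, -7, -6, -5, -4, -3, -2, -1, 0, 1, 3, 4, 5, 6, 7, 8, 10, 11, 13, 16, 18, 20}
|A + A| = 22

|A + A| = 22


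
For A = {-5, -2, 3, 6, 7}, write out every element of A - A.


A - A = {a - a' : a, a' ∈ A}.
Compute a - a' for each ordered pair (a, a'):
a = -5: -5--5=0, -5--2=-3, -5-3=-8, -5-6=-11, -5-7=-12
a = -2: -2--5=3, -2--2=0, -2-3=-5, -2-6=-8, -2-7=-9
a = 3: 3--5=8, 3--2=5, 3-3=0, 3-6=-3, 3-7=-4
a = 6: 6--5=11, 6--2=8, 6-3=3, 6-6=0, 6-7=-1
a = 7: 7--5=12, 7--2=9, 7-3=4, 7-6=1, 7-7=0
Collecting distinct values (and noting 0 appears from a-a):
A - A = {-12, -11, -9, -8, -5, -4, -3, -1, 0, 1, 3, 4, 5, 8, 9, 11, 12}
|A - A| = 17

A - A = {-12, -11, -9, -8, -5, -4, -3, -1, 0, 1, 3, 4, 5, 8, 9, 11, 12}


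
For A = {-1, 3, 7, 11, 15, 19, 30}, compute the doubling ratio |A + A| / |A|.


|A| = 7.
Compute A + A by enumerating all 49 pairs.
A + A = {-2, 2, 6, 10, 14, 18, 22, 26, 29, 30, 33, 34, 37, 38, 41, 45, 49, 60}, so |A + A| = 18.
K = |A + A| / |A| = 18/7 (already in lowest terms) ≈ 2.5714.
Reference: AP of size 7 gives K = 13/7 ≈ 1.8571; a fully generic set of size 7 gives K ≈ 4.0000.

|A| = 7, |A + A| = 18, K = 18/7.


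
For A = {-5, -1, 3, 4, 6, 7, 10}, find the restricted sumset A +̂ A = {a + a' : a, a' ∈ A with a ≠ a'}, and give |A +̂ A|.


Restricted sumset: A +̂ A = {a + a' : a ∈ A, a' ∈ A, a ≠ a'}.
Equivalently, take A + A and drop any sum 2a that is achievable ONLY as a + a for a ∈ A (i.e. sums representable only with equal summands).
Enumerate pairs (a, a') with a < a' (symmetric, so each unordered pair gives one sum; this covers all a ≠ a'):
  -5 + -1 = -6
  -5 + 3 = -2
  -5 + 4 = -1
  -5 + 6 = 1
  -5 + 7 = 2
  -5 + 10 = 5
  -1 + 3 = 2
  -1 + 4 = 3
  -1 + 6 = 5
  -1 + 7 = 6
  -1 + 10 = 9
  3 + 4 = 7
  3 + 6 = 9
  3 + 7 = 10
  3 + 10 = 13
  4 + 6 = 10
  4 + 7 = 11
  4 + 10 = 14
  6 + 7 = 13
  6 + 10 = 16
  7 + 10 = 17
Collected distinct sums: {-6, -2, -1, 1, 2, 3, 5, 6, 7, 9, 10, 11, 13, 14, 16, 17}
|A +̂ A| = 16
(Reference bound: |A +̂ A| ≥ 2|A| - 3 for |A| ≥ 2, with |A| = 7 giving ≥ 11.)

|A +̂ A| = 16


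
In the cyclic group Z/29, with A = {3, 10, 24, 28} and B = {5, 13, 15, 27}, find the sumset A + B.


Work in Z/29Z: reduce every sum a + b modulo 29.
Enumerate all 16 pairs:
a = 3: 3+5=8, 3+13=16, 3+15=18, 3+27=1
a = 10: 10+5=15, 10+13=23, 10+15=25, 10+27=8
a = 24: 24+5=0, 24+13=8, 24+15=10, 24+27=22
a = 28: 28+5=4, 28+13=12, 28+15=14, 28+27=26
Distinct residues collected: {0, 1, 4, 8, 10, 12, 14, 15, 16, 18, 22, 23, 25, 26}
|A + B| = 14 (out of 29 total residues).

A + B = {0, 1, 4, 8, 10, 12, 14, 15, 16, 18, 22, 23, 25, 26}


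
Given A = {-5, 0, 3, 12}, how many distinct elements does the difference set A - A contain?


A - A = {a - a' : a, a' ∈ A}; |A| = 4.
Bounds: 2|A|-1 ≤ |A - A| ≤ |A|² - |A| + 1, i.e. 7 ≤ |A - A| ≤ 13.
Note: 0 ∈ A - A always (from a - a). The set is symmetric: if d ∈ A - A then -d ∈ A - A.
Enumerate nonzero differences d = a - a' with a > a' (then include -d):
Positive differences: {3, 5, 8, 9, 12, 17}
Full difference set: {0} ∪ (positive diffs) ∪ (negative diffs).
|A - A| = 1 + 2·6 = 13 (matches direct enumeration: 13).

|A - A| = 13


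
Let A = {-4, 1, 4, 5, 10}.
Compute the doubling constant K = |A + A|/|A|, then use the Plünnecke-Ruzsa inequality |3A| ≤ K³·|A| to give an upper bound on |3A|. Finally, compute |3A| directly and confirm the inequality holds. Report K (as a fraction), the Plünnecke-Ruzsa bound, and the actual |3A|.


|A| = 5.
Step 1: Compute A + A by enumerating all 25 pairs.
A + A = {-8, -3, 0, 1, 2, 5, 6, 8, 9, 10, 11, 14, 15, 20}, so |A + A| = 14.
Step 2: Doubling constant K = |A + A|/|A| = 14/5 = 14/5 ≈ 2.8000.
Step 3: Plünnecke-Ruzsa gives |3A| ≤ K³·|A| = (2.8000)³ · 5 ≈ 109.7600.
Step 4: Compute 3A = A + A + A directly by enumerating all triples (a,b,c) ∈ A³; |3A| = 27.
Step 5: Check 27 ≤ 109.7600? Yes ✓.

K = 14/5, Plünnecke-Ruzsa bound K³|A| ≈ 109.7600, |3A| = 27, inequality holds.


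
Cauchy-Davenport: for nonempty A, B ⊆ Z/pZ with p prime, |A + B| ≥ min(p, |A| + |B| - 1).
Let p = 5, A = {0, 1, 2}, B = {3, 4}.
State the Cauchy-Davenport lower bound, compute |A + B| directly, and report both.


Cauchy-Davenport: |A + B| ≥ min(p, |A| + |B| - 1) for A, B nonempty in Z/pZ.
|A| = 3, |B| = 2, p = 5.
CD lower bound = min(5, 3 + 2 - 1) = min(5, 4) = 4.
Compute A + B mod 5 directly:
a = 0: 0+3=3, 0+4=4
a = 1: 1+3=4, 1+4=0
a = 2: 2+3=0, 2+4=1
A + B = {0, 1, 3, 4}, so |A + B| = 4.
Verify: 4 ≥ 4? Yes ✓.

CD lower bound = 4, actual |A + B| = 4.


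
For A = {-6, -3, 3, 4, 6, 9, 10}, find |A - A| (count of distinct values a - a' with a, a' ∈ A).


A - A = {a - a' : a, a' ∈ A}; |A| = 7.
Bounds: 2|A|-1 ≤ |A - A| ≤ |A|² - |A| + 1, i.e. 13 ≤ |A - A| ≤ 43.
Note: 0 ∈ A - A always (from a - a). The set is symmetric: if d ∈ A - A then -d ∈ A - A.
Enumerate nonzero differences d = a - a' with a > a' (then include -d):
Positive differences: {1, 2, 3, 4, 5, 6, 7, 9, 10, 12, 13, 15, 16}
Full difference set: {0} ∪ (positive diffs) ∪ (negative diffs).
|A - A| = 1 + 2·13 = 27 (matches direct enumeration: 27).

|A - A| = 27


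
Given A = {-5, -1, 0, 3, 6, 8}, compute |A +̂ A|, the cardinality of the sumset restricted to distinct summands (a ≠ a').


Restricted sumset: A +̂ A = {a + a' : a ∈ A, a' ∈ A, a ≠ a'}.
Equivalently, take A + A and drop any sum 2a that is achievable ONLY as a + a for a ∈ A (i.e. sums representable only with equal summands).
Enumerate pairs (a, a') with a < a' (symmetric, so each unordered pair gives one sum; this covers all a ≠ a'):
  -5 + -1 = -6
  -5 + 0 = -5
  -5 + 3 = -2
  -5 + 6 = 1
  -5 + 8 = 3
  -1 + 0 = -1
  -1 + 3 = 2
  -1 + 6 = 5
  -1 + 8 = 7
  0 + 3 = 3
  0 + 6 = 6
  0 + 8 = 8
  3 + 6 = 9
  3 + 8 = 11
  6 + 8 = 14
Collected distinct sums: {-6, -5, -2, -1, 1, 2, 3, 5, 6, 7, 8, 9, 11, 14}
|A +̂ A| = 14
(Reference bound: |A +̂ A| ≥ 2|A| - 3 for |A| ≥ 2, with |A| = 6 giving ≥ 9.)

|A +̂ A| = 14


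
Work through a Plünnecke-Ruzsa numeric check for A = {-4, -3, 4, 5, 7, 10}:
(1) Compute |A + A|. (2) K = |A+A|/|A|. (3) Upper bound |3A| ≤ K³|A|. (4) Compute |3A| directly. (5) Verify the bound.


|A| = 6.
Step 1: Compute A + A by enumerating all 36 pairs.
A + A = {-8, -7, -6, 0, 1, 2, 3, 4, 6, 7, 8, 9, 10, 11, 12, 14, 15, 17, 20}, so |A + A| = 19.
Step 2: Doubling constant K = |A + A|/|A| = 19/6 = 19/6 ≈ 3.1667.
Step 3: Plünnecke-Ruzsa gives |3A| ≤ K³·|A| = (3.1667)³ · 6 ≈ 190.5278.
Step 4: Compute 3A = A + A + A directly by enumerating all triples (a,b,c) ∈ A³; |3A| = 35.
Step 5: Check 35 ≤ 190.5278? Yes ✓.

K = 19/6, Plünnecke-Ruzsa bound K³|A| ≈ 190.5278, |3A| = 35, inequality holds.


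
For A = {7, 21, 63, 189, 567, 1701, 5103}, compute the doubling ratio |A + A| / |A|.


|A| = 7.
Compute A + A by enumerating all 49 pairs.
A + A = {14, 28, 42, 70, 84, 126, 196, 210, 252, 378, 574, 588, 630, 756, 1134, 1708, 1722, 1764, 1890, 2268, 3402, 5110, 5124, 5166, 5292, 5670, 6804, 10206}, so |A + A| = 28.
K = |A + A| / |A| = 28/7 = 4/1 ≈ 4.0000.
Reference: AP of size 7 gives K = 13/7 ≈ 1.8571; a fully generic set of size 7 gives K ≈ 4.0000.

|A| = 7, |A + A| = 28, K = 28/7 = 4/1.


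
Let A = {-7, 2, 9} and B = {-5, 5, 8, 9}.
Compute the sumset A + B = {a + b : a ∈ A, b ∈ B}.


A + B = {a + b : a ∈ A, b ∈ B}.
Enumerate all |A|·|B| = 3·4 = 12 pairs (a, b) and collect distinct sums.
a = -7: -7+-5=-12, -7+5=-2, -7+8=1, -7+9=2
a = 2: 2+-5=-3, 2+5=7, 2+8=10, 2+9=11
a = 9: 9+-5=4, 9+5=14, 9+8=17, 9+9=18
Collecting distinct sums: A + B = {-12, -3, -2, 1, 2, 4, 7, 10, 11, 14, 17, 18}
|A + B| = 12

A + B = {-12, -3, -2, 1, 2, 4, 7, 10, 11, 14, 17, 18}


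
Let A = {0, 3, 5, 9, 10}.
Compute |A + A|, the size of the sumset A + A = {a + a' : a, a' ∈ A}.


A + A = {a + a' : a, a' ∈ A}; |A| = 5.
General bounds: 2|A| - 1 ≤ |A + A| ≤ |A|(|A|+1)/2, i.e. 9 ≤ |A + A| ≤ 15.
Lower bound 2|A|-1 is attained iff A is an arithmetic progression.
Enumerate sums a + a' for a ≤ a' (symmetric, so this suffices):
a = 0: 0+0=0, 0+3=3, 0+5=5, 0+9=9, 0+10=10
a = 3: 3+3=6, 3+5=8, 3+9=12, 3+10=13
a = 5: 5+5=10, 5+9=14, 5+10=15
a = 9: 9+9=18, 9+10=19
a = 10: 10+10=20
Distinct sums: {0, 3, 5, 6, 8, 9, 10, 12, 13, 14, 15, 18, 19, 20}
|A + A| = 14

|A + A| = 14


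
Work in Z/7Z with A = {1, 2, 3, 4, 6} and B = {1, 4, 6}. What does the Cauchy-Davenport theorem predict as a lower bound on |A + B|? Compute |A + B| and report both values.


Cauchy-Davenport: |A + B| ≥ min(p, |A| + |B| - 1) for A, B nonempty in Z/pZ.
|A| = 5, |B| = 3, p = 7.
CD lower bound = min(7, 5 + 3 - 1) = min(7, 7) = 7.
Compute A + B mod 7 directly:
a = 1: 1+1=2, 1+4=5, 1+6=0
a = 2: 2+1=3, 2+4=6, 2+6=1
a = 3: 3+1=4, 3+4=0, 3+6=2
a = 4: 4+1=5, 4+4=1, 4+6=3
a = 6: 6+1=0, 6+4=3, 6+6=5
A + B = {0, 1, 2, 3, 4, 5, 6}, so |A + B| = 7.
Verify: 7 ≥ 7? Yes ✓.

CD lower bound = 7, actual |A + B| = 7.


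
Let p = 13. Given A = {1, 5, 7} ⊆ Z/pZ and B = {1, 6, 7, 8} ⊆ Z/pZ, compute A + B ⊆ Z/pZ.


Work in Z/13Z: reduce every sum a + b modulo 13.
Enumerate all 12 pairs:
a = 1: 1+1=2, 1+6=7, 1+7=8, 1+8=9
a = 5: 5+1=6, 5+6=11, 5+7=12, 5+8=0
a = 7: 7+1=8, 7+6=0, 7+7=1, 7+8=2
Distinct residues collected: {0, 1, 2, 6, 7, 8, 9, 11, 12}
|A + B| = 9 (out of 13 total residues).

A + B = {0, 1, 2, 6, 7, 8, 9, 11, 12}


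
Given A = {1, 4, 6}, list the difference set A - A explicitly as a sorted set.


A - A = {a - a' : a, a' ∈ A}.
Compute a - a' for each ordered pair (a, a'):
a = 1: 1-1=0, 1-4=-3, 1-6=-5
a = 4: 4-1=3, 4-4=0, 4-6=-2
a = 6: 6-1=5, 6-4=2, 6-6=0
Collecting distinct values (and noting 0 appears from a-a):
A - A = {-5, -3, -2, 0, 2, 3, 5}
|A - A| = 7

A - A = {-5, -3, -2, 0, 2, 3, 5}


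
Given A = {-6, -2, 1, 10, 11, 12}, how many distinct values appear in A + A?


A + A = {a + a' : a, a' ∈ A}; |A| = 6.
General bounds: 2|A| - 1 ≤ |A + A| ≤ |A|(|A|+1)/2, i.e. 11 ≤ |A + A| ≤ 21.
Lower bound 2|A|-1 is attained iff A is an arithmetic progression.
Enumerate sums a + a' for a ≤ a' (symmetric, so this suffices):
a = -6: -6+-6=-12, -6+-2=-8, -6+1=-5, -6+10=4, -6+11=5, -6+12=6
a = -2: -2+-2=-4, -2+1=-1, -2+10=8, -2+11=9, -2+12=10
a = 1: 1+1=2, 1+10=11, 1+11=12, 1+12=13
a = 10: 10+10=20, 10+11=21, 10+12=22
a = 11: 11+11=22, 11+12=23
a = 12: 12+12=24
Distinct sums: {-12, -8, -5, -4, -1, 2, 4, 5, 6, 8, 9, 10, 11, 12, 13, 20, 21, 22, 23, 24}
|A + A| = 20

|A + A| = 20


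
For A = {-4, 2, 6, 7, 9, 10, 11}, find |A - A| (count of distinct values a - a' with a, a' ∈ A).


A - A = {a - a' : a, a' ∈ A}; |A| = 7.
Bounds: 2|A|-1 ≤ |A - A| ≤ |A|² - |A| + 1, i.e. 13 ≤ |A - A| ≤ 43.
Note: 0 ∈ A - A always (from a - a). The set is symmetric: if d ∈ A - A then -d ∈ A - A.
Enumerate nonzero differences d = a - a' with a > a' (then include -d):
Positive differences: {1, 2, 3, 4, 5, 6, 7, 8, 9, 10, 11, 13, 14, 15}
Full difference set: {0} ∪ (positive diffs) ∪ (negative diffs).
|A - A| = 1 + 2·14 = 29 (matches direct enumeration: 29).

|A - A| = 29


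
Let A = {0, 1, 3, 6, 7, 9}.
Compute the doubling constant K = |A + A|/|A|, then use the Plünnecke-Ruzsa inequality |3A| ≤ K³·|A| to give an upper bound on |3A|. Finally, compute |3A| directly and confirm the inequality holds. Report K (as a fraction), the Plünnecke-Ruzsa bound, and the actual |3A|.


|A| = 6.
Step 1: Compute A + A by enumerating all 36 pairs.
A + A = {0, 1, 2, 3, 4, 6, 7, 8, 9, 10, 12, 13, 14, 15, 16, 18}, so |A + A| = 16.
Step 2: Doubling constant K = |A + A|/|A| = 16/6 = 16/6 ≈ 2.6667.
Step 3: Plünnecke-Ruzsa gives |3A| ≤ K³·|A| = (2.6667)³ · 6 ≈ 113.7778.
Step 4: Compute 3A = A + A + A directly by enumerating all triples (a,b,c) ∈ A³; |3A| = 27.
Step 5: Check 27 ≤ 113.7778? Yes ✓.

K = 16/6, Plünnecke-Ruzsa bound K³|A| ≈ 113.7778, |3A| = 27, inequality holds.


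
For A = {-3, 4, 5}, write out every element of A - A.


A - A = {a - a' : a, a' ∈ A}.
Compute a - a' for each ordered pair (a, a'):
a = -3: -3--3=0, -3-4=-7, -3-5=-8
a = 4: 4--3=7, 4-4=0, 4-5=-1
a = 5: 5--3=8, 5-4=1, 5-5=0
Collecting distinct values (and noting 0 appears from a-a):
A - A = {-8, -7, -1, 0, 1, 7, 8}
|A - A| = 7

A - A = {-8, -7, -1, 0, 1, 7, 8}


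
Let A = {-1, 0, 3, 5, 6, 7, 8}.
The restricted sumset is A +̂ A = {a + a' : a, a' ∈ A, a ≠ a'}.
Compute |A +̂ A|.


Restricted sumset: A +̂ A = {a + a' : a ∈ A, a' ∈ A, a ≠ a'}.
Equivalently, take A + A and drop any sum 2a that is achievable ONLY as a + a for a ∈ A (i.e. sums representable only with equal summands).
Enumerate pairs (a, a') with a < a' (symmetric, so each unordered pair gives one sum; this covers all a ≠ a'):
  -1 + 0 = -1
  -1 + 3 = 2
  -1 + 5 = 4
  -1 + 6 = 5
  -1 + 7 = 6
  -1 + 8 = 7
  0 + 3 = 3
  0 + 5 = 5
  0 + 6 = 6
  0 + 7 = 7
  0 + 8 = 8
  3 + 5 = 8
  3 + 6 = 9
  3 + 7 = 10
  3 + 8 = 11
  5 + 6 = 11
  5 + 7 = 12
  5 + 8 = 13
  6 + 7 = 13
  6 + 8 = 14
  7 + 8 = 15
Collected distinct sums: {-1, 2, 3, 4, 5, 6, 7, 8, 9, 10, 11, 12, 13, 14, 15}
|A +̂ A| = 15
(Reference bound: |A +̂ A| ≥ 2|A| - 3 for |A| ≥ 2, with |A| = 7 giving ≥ 11.)

|A +̂ A| = 15


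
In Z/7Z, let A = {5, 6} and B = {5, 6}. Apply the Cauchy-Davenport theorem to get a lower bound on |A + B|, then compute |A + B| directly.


Cauchy-Davenport: |A + B| ≥ min(p, |A| + |B| - 1) for A, B nonempty in Z/pZ.
|A| = 2, |B| = 2, p = 7.
CD lower bound = min(7, 2 + 2 - 1) = min(7, 3) = 3.
Compute A + B mod 7 directly:
a = 5: 5+5=3, 5+6=4
a = 6: 6+5=4, 6+6=5
A + B = {3, 4, 5}, so |A + B| = 3.
Verify: 3 ≥ 3? Yes ✓.

CD lower bound = 3, actual |A + B| = 3.


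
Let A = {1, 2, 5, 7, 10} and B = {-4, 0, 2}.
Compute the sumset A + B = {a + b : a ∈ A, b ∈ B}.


A + B = {a + b : a ∈ A, b ∈ B}.
Enumerate all |A|·|B| = 5·3 = 15 pairs (a, b) and collect distinct sums.
a = 1: 1+-4=-3, 1+0=1, 1+2=3
a = 2: 2+-4=-2, 2+0=2, 2+2=4
a = 5: 5+-4=1, 5+0=5, 5+2=7
a = 7: 7+-4=3, 7+0=7, 7+2=9
a = 10: 10+-4=6, 10+0=10, 10+2=12
Collecting distinct sums: A + B = {-3, -2, 1, 2, 3, 4, 5, 6, 7, 9, 10, 12}
|A + B| = 12

A + B = {-3, -2, 1, 2, 3, 4, 5, 6, 7, 9, 10, 12}


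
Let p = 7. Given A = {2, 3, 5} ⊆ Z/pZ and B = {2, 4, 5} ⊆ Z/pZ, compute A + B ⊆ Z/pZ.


Work in Z/7Z: reduce every sum a + b modulo 7.
Enumerate all 9 pairs:
a = 2: 2+2=4, 2+4=6, 2+5=0
a = 3: 3+2=5, 3+4=0, 3+5=1
a = 5: 5+2=0, 5+4=2, 5+5=3
Distinct residues collected: {0, 1, 2, 3, 4, 5, 6}
|A + B| = 7 (out of 7 total residues).

A + B = {0, 1, 2, 3, 4, 5, 6}


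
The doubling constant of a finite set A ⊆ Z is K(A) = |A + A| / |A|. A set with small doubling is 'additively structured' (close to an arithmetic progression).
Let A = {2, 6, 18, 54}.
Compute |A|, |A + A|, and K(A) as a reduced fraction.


|A| = 4.
Compute A + A by enumerating all 16 pairs.
A + A = {4, 8, 12, 20, 24, 36, 56, 60, 72, 108}, so |A + A| = 10.
K = |A + A| / |A| = 10/4 = 5/2 ≈ 2.5000.
Reference: AP of size 4 gives K = 7/4 ≈ 1.7500; a fully generic set of size 4 gives K ≈ 2.5000.

|A| = 4, |A + A| = 10, K = 10/4 = 5/2.


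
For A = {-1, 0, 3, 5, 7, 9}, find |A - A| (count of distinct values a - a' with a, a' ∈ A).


A - A = {a - a' : a, a' ∈ A}; |A| = 6.
Bounds: 2|A|-1 ≤ |A - A| ≤ |A|² - |A| + 1, i.e. 11 ≤ |A - A| ≤ 31.
Note: 0 ∈ A - A always (from a - a). The set is symmetric: if d ∈ A - A then -d ∈ A - A.
Enumerate nonzero differences d = a - a' with a > a' (then include -d):
Positive differences: {1, 2, 3, 4, 5, 6, 7, 8, 9, 10}
Full difference set: {0} ∪ (positive diffs) ∪ (negative diffs).
|A - A| = 1 + 2·10 = 21 (matches direct enumeration: 21).

|A - A| = 21


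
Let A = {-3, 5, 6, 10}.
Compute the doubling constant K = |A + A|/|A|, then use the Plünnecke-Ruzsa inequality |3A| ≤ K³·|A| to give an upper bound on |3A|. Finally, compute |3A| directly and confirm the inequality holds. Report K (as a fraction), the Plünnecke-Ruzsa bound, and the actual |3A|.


|A| = 4.
Step 1: Compute A + A by enumerating all 16 pairs.
A + A = {-6, 2, 3, 7, 10, 11, 12, 15, 16, 20}, so |A + A| = 10.
Step 2: Doubling constant K = |A + A|/|A| = 10/4 = 10/4 ≈ 2.5000.
Step 3: Plünnecke-Ruzsa gives |3A| ≤ K³·|A| = (2.5000)³ · 4 ≈ 62.5000.
Step 4: Compute 3A = A + A + A directly by enumerating all triples (a,b,c) ∈ A³; |3A| = 19.
Step 5: Check 19 ≤ 62.5000? Yes ✓.

K = 10/4, Plünnecke-Ruzsa bound K³|A| ≈ 62.5000, |3A| = 19, inequality holds.


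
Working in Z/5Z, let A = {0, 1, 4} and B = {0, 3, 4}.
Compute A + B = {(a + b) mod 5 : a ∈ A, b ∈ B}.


Work in Z/5Z: reduce every sum a + b modulo 5.
Enumerate all 9 pairs:
a = 0: 0+0=0, 0+3=3, 0+4=4
a = 1: 1+0=1, 1+3=4, 1+4=0
a = 4: 4+0=4, 4+3=2, 4+4=3
Distinct residues collected: {0, 1, 2, 3, 4}
|A + B| = 5 (out of 5 total residues).

A + B = {0, 1, 2, 3, 4}


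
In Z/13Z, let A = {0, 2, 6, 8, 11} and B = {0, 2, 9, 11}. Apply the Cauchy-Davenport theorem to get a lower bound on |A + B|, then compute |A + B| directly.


Cauchy-Davenport: |A + B| ≥ min(p, |A| + |B| - 1) for A, B nonempty in Z/pZ.
|A| = 5, |B| = 4, p = 13.
CD lower bound = min(13, 5 + 4 - 1) = min(13, 8) = 8.
Compute A + B mod 13 directly:
a = 0: 0+0=0, 0+2=2, 0+9=9, 0+11=11
a = 2: 2+0=2, 2+2=4, 2+9=11, 2+11=0
a = 6: 6+0=6, 6+2=8, 6+9=2, 6+11=4
a = 8: 8+0=8, 8+2=10, 8+9=4, 8+11=6
a = 11: 11+0=11, 11+2=0, 11+9=7, 11+11=9
A + B = {0, 2, 4, 6, 7, 8, 9, 10, 11}, so |A + B| = 9.
Verify: 9 ≥ 8? Yes ✓.

CD lower bound = 8, actual |A + B| = 9.


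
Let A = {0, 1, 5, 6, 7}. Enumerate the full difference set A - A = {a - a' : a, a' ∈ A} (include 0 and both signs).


A - A = {a - a' : a, a' ∈ A}.
Compute a - a' for each ordered pair (a, a'):
a = 0: 0-0=0, 0-1=-1, 0-5=-5, 0-6=-6, 0-7=-7
a = 1: 1-0=1, 1-1=0, 1-5=-4, 1-6=-5, 1-7=-6
a = 5: 5-0=5, 5-1=4, 5-5=0, 5-6=-1, 5-7=-2
a = 6: 6-0=6, 6-1=5, 6-5=1, 6-6=0, 6-7=-1
a = 7: 7-0=7, 7-1=6, 7-5=2, 7-6=1, 7-7=0
Collecting distinct values (and noting 0 appears from a-a):
A - A = {-7, -6, -5, -4, -2, -1, 0, 1, 2, 4, 5, 6, 7}
|A - A| = 13

A - A = {-7, -6, -5, -4, -2, -1, 0, 1, 2, 4, 5, 6, 7}


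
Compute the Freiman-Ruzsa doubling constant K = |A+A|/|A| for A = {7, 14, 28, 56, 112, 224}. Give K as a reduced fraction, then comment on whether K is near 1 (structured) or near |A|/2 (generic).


|A| = 6.
Compute A + A by enumerating all 36 pairs.
A + A = {14, 21, 28, 35, 42, 56, 63, 70, 84, 112, 119, 126, 140, 168, 224, 231, 238, 252, 280, 336, 448}, so |A + A| = 21.
K = |A + A| / |A| = 21/6 = 7/2 ≈ 3.5000.
Reference: AP of size 6 gives K = 11/6 ≈ 1.8333; a fully generic set of size 6 gives K ≈ 3.5000.

|A| = 6, |A + A| = 21, K = 21/6 = 7/2.


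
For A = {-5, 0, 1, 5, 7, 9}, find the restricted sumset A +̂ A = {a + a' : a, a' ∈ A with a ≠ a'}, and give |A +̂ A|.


Restricted sumset: A +̂ A = {a + a' : a ∈ A, a' ∈ A, a ≠ a'}.
Equivalently, take A + A and drop any sum 2a that is achievable ONLY as a + a for a ∈ A (i.e. sums representable only with equal summands).
Enumerate pairs (a, a') with a < a' (symmetric, so each unordered pair gives one sum; this covers all a ≠ a'):
  -5 + 0 = -5
  -5 + 1 = -4
  -5 + 5 = 0
  -5 + 7 = 2
  -5 + 9 = 4
  0 + 1 = 1
  0 + 5 = 5
  0 + 7 = 7
  0 + 9 = 9
  1 + 5 = 6
  1 + 7 = 8
  1 + 9 = 10
  5 + 7 = 12
  5 + 9 = 14
  7 + 9 = 16
Collected distinct sums: {-5, -4, 0, 1, 2, 4, 5, 6, 7, 8, 9, 10, 12, 14, 16}
|A +̂ A| = 15
(Reference bound: |A +̂ A| ≥ 2|A| - 3 for |A| ≥ 2, with |A| = 6 giving ≥ 9.)

|A +̂ A| = 15


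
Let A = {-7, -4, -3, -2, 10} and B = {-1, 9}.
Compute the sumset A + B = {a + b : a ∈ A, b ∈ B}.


A + B = {a + b : a ∈ A, b ∈ B}.
Enumerate all |A|·|B| = 5·2 = 10 pairs (a, b) and collect distinct sums.
a = -7: -7+-1=-8, -7+9=2
a = -4: -4+-1=-5, -4+9=5
a = -3: -3+-1=-4, -3+9=6
a = -2: -2+-1=-3, -2+9=7
a = 10: 10+-1=9, 10+9=19
Collecting distinct sums: A + B = {-8, -5, -4, -3, 2, 5, 6, 7, 9, 19}
|A + B| = 10

A + B = {-8, -5, -4, -3, 2, 5, 6, 7, 9, 19}


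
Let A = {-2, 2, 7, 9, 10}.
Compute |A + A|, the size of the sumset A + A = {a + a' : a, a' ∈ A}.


A + A = {a + a' : a, a' ∈ A}; |A| = 5.
General bounds: 2|A| - 1 ≤ |A + A| ≤ |A|(|A|+1)/2, i.e. 9 ≤ |A + A| ≤ 15.
Lower bound 2|A|-1 is attained iff A is an arithmetic progression.
Enumerate sums a + a' for a ≤ a' (symmetric, so this suffices):
a = -2: -2+-2=-4, -2+2=0, -2+7=5, -2+9=7, -2+10=8
a = 2: 2+2=4, 2+7=9, 2+9=11, 2+10=12
a = 7: 7+7=14, 7+9=16, 7+10=17
a = 9: 9+9=18, 9+10=19
a = 10: 10+10=20
Distinct sums: {-4, 0, 4, 5, 7, 8, 9, 11, 12, 14, 16, 17, 18, 19, 20}
|A + A| = 15

|A + A| = 15


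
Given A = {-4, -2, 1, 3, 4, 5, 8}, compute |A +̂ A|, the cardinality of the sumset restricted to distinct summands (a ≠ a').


Restricted sumset: A +̂ A = {a + a' : a ∈ A, a' ∈ A, a ≠ a'}.
Equivalently, take A + A and drop any sum 2a that is achievable ONLY as a + a for a ∈ A (i.e. sums representable only with equal summands).
Enumerate pairs (a, a') with a < a' (symmetric, so each unordered pair gives one sum; this covers all a ≠ a'):
  -4 + -2 = -6
  -4 + 1 = -3
  -4 + 3 = -1
  -4 + 4 = 0
  -4 + 5 = 1
  -4 + 8 = 4
  -2 + 1 = -1
  -2 + 3 = 1
  -2 + 4 = 2
  -2 + 5 = 3
  -2 + 8 = 6
  1 + 3 = 4
  1 + 4 = 5
  1 + 5 = 6
  1 + 8 = 9
  3 + 4 = 7
  3 + 5 = 8
  3 + 8 = 11
  4 + 5 = 9
  4 + 8 = 12
  5 + 8 = 13
Collected distinct sums: {-6, -3, -1, 0, 1, 2, 3, 4, 5, 6, 7, 8, 9, 11, 12, 13}
|A +̂ A| = 16
(Reference bound: |A +̂ A| ≥ 2|A| - 3 for |A| ≥ 2, with |A| = 7 giving ≥ 11.)

|A +̂ A| = 16
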